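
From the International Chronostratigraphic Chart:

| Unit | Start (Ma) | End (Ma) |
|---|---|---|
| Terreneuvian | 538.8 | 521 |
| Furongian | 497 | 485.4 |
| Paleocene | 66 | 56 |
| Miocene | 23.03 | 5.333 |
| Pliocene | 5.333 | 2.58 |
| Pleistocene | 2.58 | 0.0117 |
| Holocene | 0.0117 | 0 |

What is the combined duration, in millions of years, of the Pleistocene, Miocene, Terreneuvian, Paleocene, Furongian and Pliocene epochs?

Duration is start − end for each: (2.58 − 0.0117) + (23.03 − 5.333) + (538.8 − 521) + (66 − 56) + (497 − 485.4) + (5.333 − 2.58).
That is 2.5683 + 17.697 + 17.8 + 10 + 11.6 + 2.753, which totals 62.4183 million years.

62.4183 million years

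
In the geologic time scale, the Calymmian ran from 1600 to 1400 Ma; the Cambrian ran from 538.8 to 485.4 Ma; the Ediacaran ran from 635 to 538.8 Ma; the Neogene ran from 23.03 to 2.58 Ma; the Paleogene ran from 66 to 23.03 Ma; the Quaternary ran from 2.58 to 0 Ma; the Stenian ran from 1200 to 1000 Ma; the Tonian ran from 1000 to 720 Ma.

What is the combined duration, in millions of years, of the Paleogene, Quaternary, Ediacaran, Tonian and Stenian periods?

Duration is start − end for each: (66 − 23.03) + (2.58 − 0) + (635 − 538.8) + (1000 − 720) + (1200 − 1000).
That is 42.97 + 2.58 + 96.2 + 280 + 200, which totals 621.75 million years.

621.75 million years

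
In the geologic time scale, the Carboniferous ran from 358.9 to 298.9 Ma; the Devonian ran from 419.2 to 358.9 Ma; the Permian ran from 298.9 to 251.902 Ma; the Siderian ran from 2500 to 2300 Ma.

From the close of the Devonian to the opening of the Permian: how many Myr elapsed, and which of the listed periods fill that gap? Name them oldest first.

End of Devonian = 358.9 Ma; start of Permian = 298.9 Ma.
Gap = 358.9 − 298.9 = 60 Myr.
Periods wholly inside 358.9–298.9 Ma: Carboniferous (358.9–298.9).

60 million years; Carboniferous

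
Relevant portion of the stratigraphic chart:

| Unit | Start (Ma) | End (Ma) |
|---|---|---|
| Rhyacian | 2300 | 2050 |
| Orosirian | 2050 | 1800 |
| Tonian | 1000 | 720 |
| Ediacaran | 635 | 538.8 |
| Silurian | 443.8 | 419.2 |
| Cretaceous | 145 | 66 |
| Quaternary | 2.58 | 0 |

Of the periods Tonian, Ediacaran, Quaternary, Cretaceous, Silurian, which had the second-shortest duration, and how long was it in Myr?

Durations: Tonian 280; Ediacaran 96.2; Quaternary 2.58; Cretaceous 79; Silurian 24.6 Myr.
Sorted shortest-first: Quaternary (2.58), Silurian (24.6), Cretaceous (79), Ediacaran (96.2), Tonian (280).
The second shortest is Silurian at 24.6 Myr.

Silurian, 24.6 million years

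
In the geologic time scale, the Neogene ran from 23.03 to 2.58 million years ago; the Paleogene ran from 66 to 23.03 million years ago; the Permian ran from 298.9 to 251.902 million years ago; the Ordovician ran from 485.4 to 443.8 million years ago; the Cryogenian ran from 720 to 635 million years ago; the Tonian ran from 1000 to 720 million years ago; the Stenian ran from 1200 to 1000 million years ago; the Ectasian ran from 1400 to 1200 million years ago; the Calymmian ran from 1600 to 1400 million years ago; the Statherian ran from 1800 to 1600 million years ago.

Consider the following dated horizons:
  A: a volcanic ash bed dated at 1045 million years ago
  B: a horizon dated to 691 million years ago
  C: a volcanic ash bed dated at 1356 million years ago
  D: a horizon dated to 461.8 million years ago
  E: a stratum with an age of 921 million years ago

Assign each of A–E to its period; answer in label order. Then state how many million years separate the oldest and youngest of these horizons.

A — Stenian; B — Cryogenian; C — Ectasian; D — Ordovician; E — Tonian; span 894.2 million years

Match each age against the start–end ranges in the excerpt: A = 1045 Ma → Stenian (1200–1000); B = 691 Ma → Cryogenian (720–635); C = 1356 Ma → Ectasian (1400–1200); D = 461.8 Ma → Ordovician (485.4–443.8); E = 921 Ma → Tonian (1000–720).
The largest age is 1356 Ma and the smallest is 461.8 Ma; their difference is 894.2 Myr.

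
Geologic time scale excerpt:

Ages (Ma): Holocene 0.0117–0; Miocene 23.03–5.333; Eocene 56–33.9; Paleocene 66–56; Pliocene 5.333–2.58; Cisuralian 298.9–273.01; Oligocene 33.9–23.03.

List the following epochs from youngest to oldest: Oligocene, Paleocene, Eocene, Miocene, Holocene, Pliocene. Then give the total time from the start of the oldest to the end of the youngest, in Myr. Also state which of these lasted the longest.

From the excerpt: Oligocene 33.9–23.03; Paleocene 66–56; Eocene 56–33.9; Miocene 23.03–5.333; Holocene 0.0117–0; Pliocene 5.333–2.58 (Ma).
Larger Ma is earlier, so the oldest is Paleocene and the youngest is Holocene; youngest to oldest: Holocene, Pliocene, Miocene, Oligocene, Eocene, Paleocene.
Oldest start 66 minus youngest end 0 gives 66 Myr overall.
Individual lengths (start − end): Holocene 0.0117; Oligocene 10.87; Miocene 17.697; Pliocene 2.753; Paleocene 10; Eocene 22.1. The largest is Eocene at 22.1 Myr.

Holocene, Pliocene, Miocene, Oligocene, Eocene, Paleocene; total span 66 Myr; longest is Eocene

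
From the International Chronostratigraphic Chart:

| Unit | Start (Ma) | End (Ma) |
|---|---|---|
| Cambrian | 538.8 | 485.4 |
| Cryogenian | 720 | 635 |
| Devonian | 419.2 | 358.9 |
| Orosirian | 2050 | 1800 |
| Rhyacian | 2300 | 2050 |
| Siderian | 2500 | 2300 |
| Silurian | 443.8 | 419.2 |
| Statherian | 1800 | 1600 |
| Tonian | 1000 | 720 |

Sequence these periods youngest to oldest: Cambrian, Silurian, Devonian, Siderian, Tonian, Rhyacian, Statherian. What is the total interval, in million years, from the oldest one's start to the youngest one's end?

Devonian → Silurian → Cambrian → Tonian → Statherian → Rhyacian → Siderian; total span 2141.1 Myr

From the excerpt: Cambrian 538.8–485.4; Silurian 443.8–419.2; Devonian 419.2–358.9; Siderian 2500–2300; Tonian 1000–720; Rhyacian 2300–2050; Statherian 1800–1600 (Ma).
Larger Ma is earlier, so the oldest is Siderian and the youngest is Devonian; youngest to oldest: Devonian, Silurian, Cambrian, Tonian, Statherian, Rhyacian, Siderian.
Oldest start 2500 minus youngest end 358.9 gives 2141.1 Myr overall.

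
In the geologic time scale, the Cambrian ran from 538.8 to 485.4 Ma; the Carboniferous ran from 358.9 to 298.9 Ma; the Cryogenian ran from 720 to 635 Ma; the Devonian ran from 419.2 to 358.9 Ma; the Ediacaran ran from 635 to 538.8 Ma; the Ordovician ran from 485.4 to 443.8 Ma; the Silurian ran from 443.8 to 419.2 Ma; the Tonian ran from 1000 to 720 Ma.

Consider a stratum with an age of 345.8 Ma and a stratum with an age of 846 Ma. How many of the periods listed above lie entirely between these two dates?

6

846 Ma sits inside the Tonian (1000–720) and 345.8 Ma inside the Carboniferous (358.9–298.9); neither of those is wholly between the two dates.
The listed periods lying completely between them are Cryogenian, Ediacaran, Cambrian, Ordovician, Silurian, Devonian — 6 in all.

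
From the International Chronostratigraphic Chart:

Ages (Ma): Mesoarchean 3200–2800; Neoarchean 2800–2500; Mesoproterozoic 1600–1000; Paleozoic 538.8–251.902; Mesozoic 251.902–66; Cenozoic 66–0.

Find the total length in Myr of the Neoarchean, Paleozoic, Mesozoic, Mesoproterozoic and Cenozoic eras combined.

1438.8 million years

Duration is start − end for each: (2800 − 2500) + (538.8 − 251.902) + (251.902 − 66) + (1600 − 1000) + (66 − 0).
That is 300 + 286.898 + 185.902 + 600 + 66, which totals 1438.8 million years.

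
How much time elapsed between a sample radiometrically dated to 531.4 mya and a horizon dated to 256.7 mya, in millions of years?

531.4 − 256.7 = 274.7 million years.

274.7 million years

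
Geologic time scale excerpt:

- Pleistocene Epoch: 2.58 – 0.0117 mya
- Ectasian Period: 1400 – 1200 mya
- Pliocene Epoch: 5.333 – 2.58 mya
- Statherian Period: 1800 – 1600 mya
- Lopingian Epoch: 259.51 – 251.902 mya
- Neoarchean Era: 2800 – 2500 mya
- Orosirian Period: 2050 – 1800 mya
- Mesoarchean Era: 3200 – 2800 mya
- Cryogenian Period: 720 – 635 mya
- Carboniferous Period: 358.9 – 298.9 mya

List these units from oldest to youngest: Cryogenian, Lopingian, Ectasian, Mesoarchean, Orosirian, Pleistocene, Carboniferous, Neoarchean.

Mesoarchean, Neoarchean, Orosirian, Ectasian, Cryogenian, Carboniferous, Lopingian, Pleistocene

Read off each span (Ma): Cryogenian 720–635; Lopingian 259.51–251.902; Ectasian 1400–1200; Mesoarchean 3200–2800; Orosirian 2050–1800; Pleistocene 2.58–0.0117; Carboniferous 358.9–298.9; Neoarchean 2800–2500.
Larger Ma is older, so oldest→youngest is Mesoarchean, Neoarchean, Orosirian, Ectasian, Cryogenian, Carboniferous, Lopingian, Pleistocene.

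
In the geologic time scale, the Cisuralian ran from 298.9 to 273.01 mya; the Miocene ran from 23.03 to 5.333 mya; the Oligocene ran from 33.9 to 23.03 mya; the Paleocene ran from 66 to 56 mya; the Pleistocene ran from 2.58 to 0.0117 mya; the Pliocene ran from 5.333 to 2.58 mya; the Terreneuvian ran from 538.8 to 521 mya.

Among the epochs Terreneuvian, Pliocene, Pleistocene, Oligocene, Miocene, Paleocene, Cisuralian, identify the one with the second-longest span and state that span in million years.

Durations: Terreneuvian 17.8; Pliocene 2.753; Pleistocene 2.5683; Oligocene 10.87; Miocene 17.697; Paleocene 10; Cisuralian 25.89 Myr.
Sorted longest-first: Cisuralian (25.89), Terreneuvian (17.8), Miocene (17.697), Oligocene (10.87), Paleocene (10), Pliocene (2.753), Pleistocene (2.5683).
The second longest is Terreneuvian at 17.8 Myr.

Terreneuvian, 17.8 million years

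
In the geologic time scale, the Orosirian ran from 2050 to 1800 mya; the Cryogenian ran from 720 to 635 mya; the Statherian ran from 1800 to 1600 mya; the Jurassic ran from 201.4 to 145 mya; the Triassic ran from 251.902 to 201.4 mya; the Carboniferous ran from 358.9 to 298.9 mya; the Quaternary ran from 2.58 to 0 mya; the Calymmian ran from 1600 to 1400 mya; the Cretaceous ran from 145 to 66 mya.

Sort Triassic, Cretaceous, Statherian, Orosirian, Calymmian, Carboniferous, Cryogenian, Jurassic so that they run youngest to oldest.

Cretaceous → Jurassic → Triassic → Carboniferous → Cryogenian → Calymmian → Statherian → Orosirian

Read off each span (Ma): Triassic 251.902–201.4; Cretaceous 145–66; Statherian 1800–1600; Orosirian 2050–1800; Calymmian 1600–1400; Carboniferous 358.9–298.9; Cryogenian 720–635; Jurassic 201.4–145.
Larger Ma is older, so oldest→youngest is Orosirian, Statherian, Calymmian, Cryogenian, Carboniferous, Triassic, Jurassic, Cretaceous; reverse it for youngest→oldest.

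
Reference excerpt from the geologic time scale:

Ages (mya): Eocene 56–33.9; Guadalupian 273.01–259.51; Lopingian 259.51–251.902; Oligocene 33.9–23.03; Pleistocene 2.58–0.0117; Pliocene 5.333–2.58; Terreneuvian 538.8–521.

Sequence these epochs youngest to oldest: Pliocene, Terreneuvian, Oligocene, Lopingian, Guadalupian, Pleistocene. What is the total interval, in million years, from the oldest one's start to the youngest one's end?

Pleistocene, Pliocene, Oligocene, Lopingian, Guadalupian, Terreneuvian; total span 538.7883 Myr

Start ages (Ma): Terreneuvian 538.8, Guadalupian 273.01, Lopingian 259.51, Oligocene 33.9, Pliocene 5.333, Pleistocene 2.58.
Ordered youngest to oldest: Pleistocene, Pliocene, Oligocene, Lopingian, Guadalupian, Terreneuvian.
Span = 538.8 − 0.0117 = 538.7883 Myr.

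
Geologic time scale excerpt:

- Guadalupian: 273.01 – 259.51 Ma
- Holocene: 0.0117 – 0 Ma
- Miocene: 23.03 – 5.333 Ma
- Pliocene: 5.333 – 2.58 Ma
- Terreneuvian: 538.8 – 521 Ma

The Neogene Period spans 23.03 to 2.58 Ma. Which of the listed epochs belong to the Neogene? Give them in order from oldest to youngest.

Miocene, Pliocene

Epochs with both bounds inside 23.03–2.58 Ma: Miocene (23.03–5.333), Pliocene (5.333–2.58).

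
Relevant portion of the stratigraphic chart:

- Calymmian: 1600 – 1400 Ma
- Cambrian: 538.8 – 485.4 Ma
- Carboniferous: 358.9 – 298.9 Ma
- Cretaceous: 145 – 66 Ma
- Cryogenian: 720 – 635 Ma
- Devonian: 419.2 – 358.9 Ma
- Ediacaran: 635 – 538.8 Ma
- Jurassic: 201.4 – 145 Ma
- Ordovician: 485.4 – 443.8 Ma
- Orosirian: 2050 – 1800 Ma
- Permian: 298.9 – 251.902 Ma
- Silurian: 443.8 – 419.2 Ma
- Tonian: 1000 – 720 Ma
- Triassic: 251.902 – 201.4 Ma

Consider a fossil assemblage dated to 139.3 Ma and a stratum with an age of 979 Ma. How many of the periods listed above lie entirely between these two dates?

The older date is 979 Ma and the younger is 139.3 Ma.
Periods with start < 979 and end > 139.3 Ma: Cryogenian (720–635), Ediacaran (635–538.8), Cambrian (538.8–485.4), Ordovician (485.4–443.8), Silurian (443.8–419.2), Devonian (419.2–358.9), Carboniferous (358.9–298.9), Permian (298.9–251.902), Triassic (251.902–201.4), Jurassic (201.4–145).
That is 10 complete periods.

10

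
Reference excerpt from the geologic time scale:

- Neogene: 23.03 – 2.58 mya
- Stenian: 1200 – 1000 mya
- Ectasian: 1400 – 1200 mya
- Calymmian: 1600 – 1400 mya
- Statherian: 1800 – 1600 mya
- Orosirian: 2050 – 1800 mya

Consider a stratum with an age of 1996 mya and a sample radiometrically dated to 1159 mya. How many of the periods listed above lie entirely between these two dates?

The older date is 1996 Ma and the younger is 1159 Ma.
Periods with start < 1996 and end > 1159 Ma: Statherian (1800–1600), Calymmian (1600–1400), Ectasian (1400–1200).
That is 3 complete periods.

3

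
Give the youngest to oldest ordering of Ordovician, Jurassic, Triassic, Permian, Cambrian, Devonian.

Jurassic, Triassic, Permian, Devonian, Ordovician, Cambrian

Era membership (oldest first within each) — Paleozoic: Cambrian, Ordovician, Devonian, Permian; Mesozoic: Triassic, Jurassic. Paleozoic precedes Mesozoic, which precedes Cenozoic. Concatenating the groups in that era order and then reversing gives youngest to oldest.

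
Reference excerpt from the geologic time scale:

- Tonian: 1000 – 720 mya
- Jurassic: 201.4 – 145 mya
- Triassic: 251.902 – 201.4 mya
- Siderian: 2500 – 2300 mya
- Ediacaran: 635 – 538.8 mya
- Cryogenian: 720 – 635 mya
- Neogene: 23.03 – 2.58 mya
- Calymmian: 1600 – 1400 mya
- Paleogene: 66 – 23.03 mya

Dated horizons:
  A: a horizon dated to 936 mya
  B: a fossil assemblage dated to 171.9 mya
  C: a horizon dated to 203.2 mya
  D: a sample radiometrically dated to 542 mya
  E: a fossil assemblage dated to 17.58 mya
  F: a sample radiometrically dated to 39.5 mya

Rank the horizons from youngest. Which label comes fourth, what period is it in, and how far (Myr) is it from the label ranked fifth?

C, in the Triassic; 338.8 million years to D

Sorted youngest-first by Ma: E (17.58), F (39.5), B (171.9), C (203.2), D (542), A (936).
The fourth youngest is C at 203.2 Ma, which lies in 251.902–201.4 Ma: the Triassic.
The fifth youngest is D at 542 Ma; separation = |203.2 − 542| = 338.8 Myr.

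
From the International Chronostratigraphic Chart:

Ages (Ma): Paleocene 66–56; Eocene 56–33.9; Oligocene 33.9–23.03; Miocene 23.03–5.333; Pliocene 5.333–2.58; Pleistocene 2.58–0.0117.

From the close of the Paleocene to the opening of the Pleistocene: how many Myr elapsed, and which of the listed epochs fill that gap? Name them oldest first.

The Paleocene closes at 56 Ma and the Pleistocene opens at 2.58 Ma, so the interval is 56 − 2.58 = 53.42 Myr.
An epoch fits inside if it starts at or after 56 Ma and ends at or before 2.58 Ma; oldest first that gives Eocene, Oligocene, Miocene, Pliocene.

53.42 million years; Eocene, Oligocene, Miocene, Pliocene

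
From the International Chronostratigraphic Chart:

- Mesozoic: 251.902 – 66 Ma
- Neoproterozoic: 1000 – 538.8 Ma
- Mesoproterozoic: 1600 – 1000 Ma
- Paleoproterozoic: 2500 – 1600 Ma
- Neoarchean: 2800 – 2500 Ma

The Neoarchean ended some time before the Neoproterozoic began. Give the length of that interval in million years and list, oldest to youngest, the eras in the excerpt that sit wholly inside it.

1500 million years; Paleoproterozoic, Mesoproterozoic

End of Neoarchean = 2500 Ma; start of Neoproterozoic = 1000 Ma.
Gap = 2500 − 1000 = 1500 Myr.
Eras wholly inside 2500–1000 Ma: Paleoproterozoic (2500–1600), Mesoproterozoic (1600–1000).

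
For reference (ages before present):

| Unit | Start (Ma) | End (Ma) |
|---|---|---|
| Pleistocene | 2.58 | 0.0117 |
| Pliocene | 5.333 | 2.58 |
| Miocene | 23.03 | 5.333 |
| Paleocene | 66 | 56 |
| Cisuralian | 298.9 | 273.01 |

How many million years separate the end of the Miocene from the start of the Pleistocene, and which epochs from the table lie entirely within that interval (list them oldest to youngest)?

The Miocene closes at 5.333 Ma and the Pleistocene opens at 2.58 Ma, so the interval is 5.333 − 2.58 = 2.753 Myr.
An epoch fits inside if it starts at or after 5.333 Ma and ends at or before 2.58 Ma; oldest first that gives Pliocene.

2.753 million years; Pliocene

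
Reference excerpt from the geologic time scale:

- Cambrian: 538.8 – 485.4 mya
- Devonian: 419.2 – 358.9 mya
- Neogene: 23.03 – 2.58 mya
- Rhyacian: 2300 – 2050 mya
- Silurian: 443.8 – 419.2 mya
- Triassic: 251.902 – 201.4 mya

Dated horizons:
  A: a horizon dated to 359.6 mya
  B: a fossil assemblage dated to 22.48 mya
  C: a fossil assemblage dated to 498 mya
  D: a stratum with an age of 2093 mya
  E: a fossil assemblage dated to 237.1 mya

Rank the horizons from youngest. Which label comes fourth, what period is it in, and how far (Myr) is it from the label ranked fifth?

Sorted youngest-first by Ma: B (22.48), E (237.1), A (359.6), C (498), D (2093).
The fourth youngest is C at 498 Ma, which lies in 538.8–485.4 Ma: the Cambrian.
The fifth youngest is D at 2093 Ma; separation = |498 − 2093| = 1595 Myr.

C, in the Cambrian; 1595 million years to D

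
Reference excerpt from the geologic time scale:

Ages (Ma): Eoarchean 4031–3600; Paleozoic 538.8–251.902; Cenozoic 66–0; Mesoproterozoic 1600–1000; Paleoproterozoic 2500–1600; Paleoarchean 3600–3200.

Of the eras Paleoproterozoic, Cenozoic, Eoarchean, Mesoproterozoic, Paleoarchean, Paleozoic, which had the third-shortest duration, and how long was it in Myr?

Durations: Paleoproterozoic 900; Cenozoic 66; Eoarchean 431; Mesoproterozoic 600; Paleoarchean 400; Paleozoic 286.898 Myr.
Sorted shortest-first: Cenozoic (66), Paleozoic (286.898), Paleoarchean (400), Eoarchean (431), Mesoproterozoic (600), Paleoproterozoic (900).
The third shortest is Paleoarchean at 400 Myr.

Paleoarchean, 400 million years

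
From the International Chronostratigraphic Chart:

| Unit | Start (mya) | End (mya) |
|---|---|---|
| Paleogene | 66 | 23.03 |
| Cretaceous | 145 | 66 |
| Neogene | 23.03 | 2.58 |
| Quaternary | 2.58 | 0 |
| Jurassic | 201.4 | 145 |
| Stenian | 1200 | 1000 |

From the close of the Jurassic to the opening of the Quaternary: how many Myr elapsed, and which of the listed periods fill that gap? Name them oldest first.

142.42 million years; Cretaceous, Paleogene, Neogene

End of Jurassic = 145 Ma; start of Quaternary = 2.58 Ma.
Gap = 145 − 2.58 = 142.42 Myr.
Periods wholly inside 145–2.58 Ma: Cretaceous (145–66), Paleogene (66–23.03), Neogene (23.03–2.58).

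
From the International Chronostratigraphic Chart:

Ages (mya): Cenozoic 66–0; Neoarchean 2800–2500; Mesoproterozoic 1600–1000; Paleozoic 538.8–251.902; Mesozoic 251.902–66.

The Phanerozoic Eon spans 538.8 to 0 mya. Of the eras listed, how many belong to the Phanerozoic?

Eras inside 538.8–0 Ma: Paleozoic, Mesozoic, Cenozoic — 3 in total.

3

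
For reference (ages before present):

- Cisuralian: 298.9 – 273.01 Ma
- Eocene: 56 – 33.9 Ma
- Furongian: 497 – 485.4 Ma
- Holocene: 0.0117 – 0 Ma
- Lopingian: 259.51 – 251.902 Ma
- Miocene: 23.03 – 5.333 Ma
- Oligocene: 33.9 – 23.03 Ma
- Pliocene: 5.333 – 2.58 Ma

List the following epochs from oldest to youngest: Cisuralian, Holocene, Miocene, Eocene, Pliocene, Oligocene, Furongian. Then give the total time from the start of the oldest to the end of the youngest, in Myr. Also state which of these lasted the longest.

From the excerpt: Cisuralian 298.9–273.01; Holocene 0.0117–0; Miocene 23.03–5.333; Eocene 56–33.9; Pliocene 5.333–2.58; Oligocene 33.9–23.03; Furongian 497–485.4 (Ma).
Larger Ma is earlier, so the oldest is Furongian and the youngest is Holocene; oldest to youngest: Furongian, Cisuralian, Eocene, Oligocene, Miocene, Pliocene, Holocene.
Oldest start 497 minus youngest end 0 gives 497 Myr overall.
Individual lengths (start − end): Pliocene 2.753; Miocene 17.697; Cisuralian 25.89; Oligocene 10.87; Holocene 0.0117; Eocene 22.1; Furongian 11.6. The largest is Cisuralian at 25.89 Myr.

Furongian → Cisuralian → Eocene → Oligocene → Miocene → Pliocene → Holocene; total span 497 Myr; longest is Cisuralian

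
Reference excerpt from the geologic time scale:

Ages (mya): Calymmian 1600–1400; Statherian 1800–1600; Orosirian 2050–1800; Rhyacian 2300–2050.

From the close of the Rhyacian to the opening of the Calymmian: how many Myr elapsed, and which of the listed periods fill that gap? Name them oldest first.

450 million years; Orosirian, Statherian

The Rhyacian closes at 2050 Ma and the Calymmian opens at 1600 Ma, so the interval is 2050 − 1600 = 450 Myr.
A period fits inside if it starts at or after 2050 Ma and ends at or before 1600 Ma; oldest first that gives Orosirian, Statherian.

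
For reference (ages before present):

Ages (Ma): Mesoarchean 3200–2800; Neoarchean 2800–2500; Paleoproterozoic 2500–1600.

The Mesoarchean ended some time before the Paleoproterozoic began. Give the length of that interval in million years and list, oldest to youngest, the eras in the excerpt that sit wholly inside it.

300 million years; Neoarchean

The Mesoarchean closes at 2800 Ma and the Paleoproterozoic opens at 2500 Ma, so the interval is 2800 − 2500 = 300 Myr.
An era fits inside if it starts at or after 2800 Ma and ends at or before 2500 Ma; oldest first that gives Neoarchean.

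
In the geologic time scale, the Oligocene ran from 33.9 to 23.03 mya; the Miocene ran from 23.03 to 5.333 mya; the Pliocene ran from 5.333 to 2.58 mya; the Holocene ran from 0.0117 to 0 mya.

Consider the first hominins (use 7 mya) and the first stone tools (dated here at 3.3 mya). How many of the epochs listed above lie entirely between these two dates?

Checking each listed span, none has both start < 7 Ma and end > 3.3 Ma — every epoch straddles one of the two dates or lies outside them — so the count is 0.

0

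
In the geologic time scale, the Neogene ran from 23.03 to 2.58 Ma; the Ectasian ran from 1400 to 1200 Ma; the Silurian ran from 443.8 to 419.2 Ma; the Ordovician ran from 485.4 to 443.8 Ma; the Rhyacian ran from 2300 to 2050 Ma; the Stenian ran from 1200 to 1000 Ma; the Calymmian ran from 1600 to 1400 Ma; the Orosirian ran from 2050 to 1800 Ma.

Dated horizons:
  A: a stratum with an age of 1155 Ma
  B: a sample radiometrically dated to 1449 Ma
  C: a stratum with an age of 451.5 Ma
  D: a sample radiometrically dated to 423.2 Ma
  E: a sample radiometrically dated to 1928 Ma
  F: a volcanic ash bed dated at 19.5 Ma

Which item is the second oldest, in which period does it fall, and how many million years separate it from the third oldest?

Larger Ma means older, so oldest first: E 1928 > B 1449 > A 1155 > C 451.5 > D 423.2 > F 19.5.
Counting 2 along gives B (1449 Ma); the excerpt puts that inside the Calymmian, 1600–1400 Ma.
Next in line is A (1155 Ma), and 1449 − 1155 = 294 Myr.

B, in the Calymmian; 294 million years to A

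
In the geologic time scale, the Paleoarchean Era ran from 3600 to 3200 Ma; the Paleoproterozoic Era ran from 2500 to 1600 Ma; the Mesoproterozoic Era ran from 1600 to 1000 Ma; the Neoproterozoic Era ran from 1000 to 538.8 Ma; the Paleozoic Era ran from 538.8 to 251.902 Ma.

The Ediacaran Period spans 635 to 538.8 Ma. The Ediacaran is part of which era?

Neoproterozoic

The Ediacaran (635–538.8 Ma) lies entirely within 1000–538.8 Ma, the Neoproterozoic Era.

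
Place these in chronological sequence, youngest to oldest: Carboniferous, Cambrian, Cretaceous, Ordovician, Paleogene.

Paleogene → Cretaceous → Carboniferous → Ordovician → Cambrian

Era membership (oldest first within each) — Paleozoic: Cambrian, Ordovician, Carboniferous; Mesozoic: Cretaceous; Cenozoic: Paleogene. Paleozoic precedes Mesozoic, which precedes Cenozoic. Concatenating the groups in that era order and then reversing gives youngest to oldest.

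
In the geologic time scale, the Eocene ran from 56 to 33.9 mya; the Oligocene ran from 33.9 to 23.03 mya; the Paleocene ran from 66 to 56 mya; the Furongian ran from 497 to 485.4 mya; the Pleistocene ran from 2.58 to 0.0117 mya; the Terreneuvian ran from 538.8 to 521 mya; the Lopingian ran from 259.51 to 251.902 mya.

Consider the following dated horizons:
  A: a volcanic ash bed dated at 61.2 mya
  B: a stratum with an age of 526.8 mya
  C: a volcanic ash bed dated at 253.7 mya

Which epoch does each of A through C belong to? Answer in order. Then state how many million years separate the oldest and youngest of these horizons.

Match each age against the start–end ranges in the excerpt: A = 61.2 Ma → Paleocene (66–56); B = 526.8 Ma → Terreneuvian (538.8–521); C = 253.7 Ma → Lopingian (259.51–251.902).
The largest age is 526.8 Ma and the smallest is 61.2 Ma; their difference is 465.6 Myr.

A — Paleocene; B — Terreneuvian; C — Lopingian; span 465.6 million years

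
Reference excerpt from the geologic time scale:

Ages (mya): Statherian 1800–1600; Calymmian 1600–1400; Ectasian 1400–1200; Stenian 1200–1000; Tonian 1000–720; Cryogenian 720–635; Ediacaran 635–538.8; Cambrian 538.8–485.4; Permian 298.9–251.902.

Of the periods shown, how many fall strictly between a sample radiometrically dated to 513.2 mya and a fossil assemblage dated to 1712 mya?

6

1712 Ma sits inside the Statherian (1800–1600) and 513.2 Ma inside the Cambrian (538.8–485.4); neither of those is wholly between the two dates.
The listed periods lying completely between them are Calymmian, Ectasian, Stenian, Tonian, Cryogenian, Ediacaran — 6 in all.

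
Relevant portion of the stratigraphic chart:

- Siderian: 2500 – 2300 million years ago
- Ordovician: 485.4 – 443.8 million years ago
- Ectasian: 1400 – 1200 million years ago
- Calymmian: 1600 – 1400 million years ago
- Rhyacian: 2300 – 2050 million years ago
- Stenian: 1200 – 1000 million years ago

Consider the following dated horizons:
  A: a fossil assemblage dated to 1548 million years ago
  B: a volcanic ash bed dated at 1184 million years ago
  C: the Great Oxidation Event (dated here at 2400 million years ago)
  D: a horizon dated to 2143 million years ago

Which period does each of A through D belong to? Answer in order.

A — Calymmian; B — Stenian; C — Siderian; D — Rhyacian

Match each age against the start–end ranges in the excerpt: A = 1548 Ma → Calymmian (1600–1400); B = 1184 Ma → Stenian (1200–1000); C = 2400 Ma → Siderian (2500–2300); D = 2143 Ma → Rhyacian (2300–2050).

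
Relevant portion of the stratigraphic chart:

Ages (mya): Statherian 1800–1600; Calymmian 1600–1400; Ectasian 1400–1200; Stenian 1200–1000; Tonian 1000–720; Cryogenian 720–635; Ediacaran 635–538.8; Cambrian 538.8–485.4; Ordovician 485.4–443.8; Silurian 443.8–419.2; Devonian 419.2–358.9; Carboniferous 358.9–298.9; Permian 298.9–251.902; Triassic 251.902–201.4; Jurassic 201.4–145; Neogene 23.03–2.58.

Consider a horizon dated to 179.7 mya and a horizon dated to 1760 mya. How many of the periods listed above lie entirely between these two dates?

13

1760 Ma sits inside the Statherian (1800–1600) and 179.7 Ma inside the Jurassic (201.4–145); neither of those is wholly between the two dates.
The listed periods lying completely between them are Calymmian, Ectasian, Stenian, Tonian, Cryogenian, Ediacaran, Cambrian, Ordovician, Silurian, Devonian, Carboniferous, Permian, Triassic — 13 in all.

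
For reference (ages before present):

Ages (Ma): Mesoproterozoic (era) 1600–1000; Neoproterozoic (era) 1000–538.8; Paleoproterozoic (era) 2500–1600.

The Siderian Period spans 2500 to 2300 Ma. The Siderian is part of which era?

The Siderian (2500–2300 Ma) lies entirely within 2500–1600 Ma, the Paleoproterozoic Era.

Paleoproterozoic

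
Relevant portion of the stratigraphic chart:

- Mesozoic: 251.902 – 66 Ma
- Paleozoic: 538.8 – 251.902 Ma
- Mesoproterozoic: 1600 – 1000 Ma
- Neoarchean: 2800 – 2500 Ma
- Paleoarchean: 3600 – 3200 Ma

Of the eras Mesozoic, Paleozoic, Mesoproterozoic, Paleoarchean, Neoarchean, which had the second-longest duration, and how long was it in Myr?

Start − end for each: Mesozoic 251.902 − 66 = 185.902; Paleozoic 538.8 − 251.902 = 286.898; Mesoproterozoic 1600 − 1000 = 600; Paleoarchean 3600 − 3200 = 400; Neoarchean 2800 − 2500 = 300.
Ranking these from longest: Mesoproterozoic > Paleoarchean > Neoarchean > Paleozoic > Mesozoic.
Position 2 in that ranking is Paleoarchean, which lasted 400 Myr.

Paleoarchean, 400 million years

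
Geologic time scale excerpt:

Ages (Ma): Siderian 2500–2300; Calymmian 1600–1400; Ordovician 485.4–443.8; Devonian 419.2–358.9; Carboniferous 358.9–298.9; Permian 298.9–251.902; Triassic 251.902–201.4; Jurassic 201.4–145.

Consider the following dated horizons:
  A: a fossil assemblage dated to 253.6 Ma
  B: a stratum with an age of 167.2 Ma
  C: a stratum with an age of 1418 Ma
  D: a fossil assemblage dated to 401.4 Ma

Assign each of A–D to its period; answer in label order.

A — Permian; B — Jurassic; C — Calymmian; D — Devonian

Match each age against the start–end ranges in the excerpt: A = 253.6 Ma → Permian (298.9–251.902); B = 167.2 Ma → Jurassic (201.4–145); C = 1418 Ma → Calymmian (1600–1400); D = 401.4 Ma → Devonian (419.2–358.9).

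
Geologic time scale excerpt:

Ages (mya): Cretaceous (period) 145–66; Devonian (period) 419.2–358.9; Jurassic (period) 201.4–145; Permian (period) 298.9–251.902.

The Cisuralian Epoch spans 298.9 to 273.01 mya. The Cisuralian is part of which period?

The Cisuralian (298.9–273.01 Ma) lies entirely within 298.9–251.902 Ma, the Permian Period.

Permian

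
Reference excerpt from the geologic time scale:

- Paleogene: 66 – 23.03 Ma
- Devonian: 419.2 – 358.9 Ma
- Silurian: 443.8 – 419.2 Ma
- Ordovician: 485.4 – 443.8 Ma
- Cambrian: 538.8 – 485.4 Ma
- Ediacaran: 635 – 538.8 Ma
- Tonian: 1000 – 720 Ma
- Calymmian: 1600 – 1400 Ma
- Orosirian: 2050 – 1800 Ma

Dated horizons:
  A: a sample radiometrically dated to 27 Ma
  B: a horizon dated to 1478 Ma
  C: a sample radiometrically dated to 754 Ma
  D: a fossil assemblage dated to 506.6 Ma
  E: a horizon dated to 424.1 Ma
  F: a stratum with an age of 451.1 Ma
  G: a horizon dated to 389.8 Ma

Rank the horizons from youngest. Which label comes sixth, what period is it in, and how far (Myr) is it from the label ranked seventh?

C, in the Tonian; 724 million years to B

Smaller Ma means younger, so youngest first: A 27 < G 389.8 < E 424.1 < F 451.1 < D 506.6 < C 754 < B 1478.
Counting 6 along gives C (754 Ma); the excerpt puts that inside the Tonian, 1000–720 Ma.
Next in line is B (1478 Ma), and 1478 − 754 = 724 Myr.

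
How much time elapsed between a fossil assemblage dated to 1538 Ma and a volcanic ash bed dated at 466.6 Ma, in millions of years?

1538 − 466.6 = 1071.4 million years.

1071.4 million years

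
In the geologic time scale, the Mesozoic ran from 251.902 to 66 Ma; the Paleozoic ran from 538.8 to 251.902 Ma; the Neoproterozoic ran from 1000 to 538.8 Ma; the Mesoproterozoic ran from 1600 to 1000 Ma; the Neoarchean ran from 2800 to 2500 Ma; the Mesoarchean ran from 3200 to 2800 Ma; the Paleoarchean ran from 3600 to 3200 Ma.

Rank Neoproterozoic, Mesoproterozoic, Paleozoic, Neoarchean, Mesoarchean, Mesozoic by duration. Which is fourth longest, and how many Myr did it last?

Neoarchean, 300 million years

Start − end for each: Neoproterozoic 1000 − 538.8 = 461.2; Mesoproterozoic 1600 − 1000 = 600; Paleozoic 538.8 − 251.902 = 286.898; Neoarchean 2800 − 2500 = 300; Mesoarchean 3200 − 2800 = 400; Mesozoic 251.902 − 66 = 185.902.
Ranking these from longest: Mesoproterozoic > Neoproterozoic > Mesoarchean > Neoarchean > Paleozoic > Mesozoic.
Position 4 in that ranking is Neoarchean, which lasted 300 Myr.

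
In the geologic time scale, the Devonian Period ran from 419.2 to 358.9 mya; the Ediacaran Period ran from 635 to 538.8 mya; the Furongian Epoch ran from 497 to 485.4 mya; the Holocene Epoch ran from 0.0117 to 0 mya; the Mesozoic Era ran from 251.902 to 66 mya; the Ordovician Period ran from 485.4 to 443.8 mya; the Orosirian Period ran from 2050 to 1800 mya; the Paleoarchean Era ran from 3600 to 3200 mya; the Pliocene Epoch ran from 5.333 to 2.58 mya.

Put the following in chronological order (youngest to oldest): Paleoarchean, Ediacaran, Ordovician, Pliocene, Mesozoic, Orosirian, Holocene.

The oldest of these is Paleoarchean (starts 3600 Ma) and the youngest is Holocene (ends 0 Ma).
In between, by decreasing start age: Orosirian (2050), Ediacaran (635), Ordovician (485.4), Mesozoic (251.902), Pliocene (5.333).
Listing youngest first means reversing that sequence.

Holocene, then Pliocene, then Mesozoic, then Ordovician, then Ediacaran, then Orosirian, then Paleoarchean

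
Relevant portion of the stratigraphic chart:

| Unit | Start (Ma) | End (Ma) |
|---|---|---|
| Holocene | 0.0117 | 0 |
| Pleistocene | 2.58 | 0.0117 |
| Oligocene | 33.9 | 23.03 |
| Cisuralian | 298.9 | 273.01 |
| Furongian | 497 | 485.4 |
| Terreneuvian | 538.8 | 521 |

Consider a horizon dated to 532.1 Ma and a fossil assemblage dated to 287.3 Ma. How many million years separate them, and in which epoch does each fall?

Elapsed time: 532.1 − 287.3 = 244.8 Myr.
532.1 Ma lies within 538.8–521 Ma: Terreneuvian.
287.3 Ma lies within 298.9–273.01 Ma: Cisuralian.

244.8 million years apart; the first in the Terreneuvian, the second in the Cisuralian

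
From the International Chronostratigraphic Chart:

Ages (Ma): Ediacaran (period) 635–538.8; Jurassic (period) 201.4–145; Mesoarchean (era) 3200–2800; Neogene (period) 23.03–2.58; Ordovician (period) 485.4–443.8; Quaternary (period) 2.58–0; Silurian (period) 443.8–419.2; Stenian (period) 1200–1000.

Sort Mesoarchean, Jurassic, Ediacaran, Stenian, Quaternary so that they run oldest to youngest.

Mesoarchean, Stenian, Ediacaran, Jurassic, Quaternary

Read off each span (Ma): Mesoarchean 3200–2800; Jurassic 201.4–145; Ediacaran 635–538.8; Stenian 1200–1000; Quaternary 2.58–0.
Larger Ma is older, so oldest→youngest is Mesoarchean, Stenian, Ediacaran, Jurassic, Quaternary.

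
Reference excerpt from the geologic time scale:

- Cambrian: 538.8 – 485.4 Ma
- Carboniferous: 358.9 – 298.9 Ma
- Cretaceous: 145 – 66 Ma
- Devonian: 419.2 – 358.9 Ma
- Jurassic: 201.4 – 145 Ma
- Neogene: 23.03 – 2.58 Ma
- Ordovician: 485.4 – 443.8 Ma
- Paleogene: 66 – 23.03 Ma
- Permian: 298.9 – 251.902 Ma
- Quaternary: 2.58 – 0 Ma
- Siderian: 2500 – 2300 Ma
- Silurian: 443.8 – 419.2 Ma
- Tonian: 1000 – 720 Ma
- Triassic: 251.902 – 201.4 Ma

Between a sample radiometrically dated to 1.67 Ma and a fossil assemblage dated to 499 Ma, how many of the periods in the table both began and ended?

10

The older date is 499 Ma and the younger is 1.67 Ma.
Periods with start < 499 and end > 1.67 Ma: Ordovician (485.4–443.8), Silurian (443.8–419.2), Devonian (419.2–358.9), Carboniferous (358.9–298.9), Permian (298.9–251.902), Triassic (251.902–201.4), Jurassic (201.4–145), Cretaceous (145–66), Paleogene (66–23.03), Neogene (23.03–2.58).
That is 10 complete periods.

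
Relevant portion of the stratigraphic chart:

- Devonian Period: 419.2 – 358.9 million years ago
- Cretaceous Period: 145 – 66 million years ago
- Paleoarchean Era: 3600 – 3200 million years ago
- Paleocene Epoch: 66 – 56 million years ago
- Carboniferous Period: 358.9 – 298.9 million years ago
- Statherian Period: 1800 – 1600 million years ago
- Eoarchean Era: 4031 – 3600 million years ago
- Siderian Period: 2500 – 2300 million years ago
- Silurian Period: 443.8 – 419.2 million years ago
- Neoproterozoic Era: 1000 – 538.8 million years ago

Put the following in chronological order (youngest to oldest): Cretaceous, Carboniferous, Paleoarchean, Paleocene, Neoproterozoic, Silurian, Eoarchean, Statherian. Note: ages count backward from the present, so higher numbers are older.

The oldest of these is Eoarchean (starts 4031 Ma) and the youngest is Paleocene (ends 56 Ma).
In between, by decreasing start age: Paleoarchean (3600), Statherian (1800), Neoproterozoic (1000), Silurian (443.8), Carboniferous (358.9), Cretaceous (145).
Listing youngest first means reversing that sequence.

Paleocene, Cretaceous, Carboniferous, Silurian, Neoproterozoic, Statherian, Paleoarchean, Eoarchean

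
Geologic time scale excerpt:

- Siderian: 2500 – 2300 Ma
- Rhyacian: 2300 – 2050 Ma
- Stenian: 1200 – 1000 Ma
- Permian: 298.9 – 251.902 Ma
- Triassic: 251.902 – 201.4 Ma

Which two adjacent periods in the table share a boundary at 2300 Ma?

Siderian and Rhyacian

The Siderian ends at 2300 Ma and the Rhyacian begins at 2300 Ma, so they share that boundary.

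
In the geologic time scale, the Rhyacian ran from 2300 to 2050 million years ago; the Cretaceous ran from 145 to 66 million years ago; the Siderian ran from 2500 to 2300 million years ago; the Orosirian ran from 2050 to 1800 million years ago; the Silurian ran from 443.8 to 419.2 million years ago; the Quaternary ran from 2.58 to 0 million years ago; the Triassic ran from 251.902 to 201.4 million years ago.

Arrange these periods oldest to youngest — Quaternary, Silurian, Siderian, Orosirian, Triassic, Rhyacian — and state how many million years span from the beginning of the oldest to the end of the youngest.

Siderian → Rhyacian → Orosirian → Silurian → Triassic → Quaternary; total span 2500 Myr

From the excerpt: Quaternary 2.58–0; Silurian 443.8–419.2; Siderian 2500–2300; Orosirian 2050–1800; Triassic 251.902–201.4; Rhyacian 2300–2050 (Ma).
Larger Ma is earlier, so the oldest is Siderian and the youngest is Quaternary; oldest to youngest: Siderian, Rhyacian, Orosirian, Silurian, Triassic, Quaternary.
Oldest start 2500 minus youngest end 0 gives 2500 Myr overall.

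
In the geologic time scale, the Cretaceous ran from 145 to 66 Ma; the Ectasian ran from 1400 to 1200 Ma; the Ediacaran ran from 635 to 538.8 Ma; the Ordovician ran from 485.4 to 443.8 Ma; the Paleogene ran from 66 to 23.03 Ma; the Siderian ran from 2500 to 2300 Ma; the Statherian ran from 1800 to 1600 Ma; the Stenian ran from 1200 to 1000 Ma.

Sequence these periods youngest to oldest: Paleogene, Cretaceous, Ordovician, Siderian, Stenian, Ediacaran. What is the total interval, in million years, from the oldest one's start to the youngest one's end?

From the excerpt: Paleogene 66–23.03; Cretaceous 145–66; Ordovician 485.4–443.8; Siderian 2500–2300; Stenian 1200–1000; Ediacaran 635–538.8 (Ma).
Larger Ma is earlier, so the oldest is Siderian and the youngest is Paleogene; youngest to oldest: Paleogene, Cretaceous, Ordovician, Ediacaran, Stenian, Siderian.
Oldest start 2500 minus youngest end 23.03 gives 2476.97 Myr overall.

Paleogene, Cretaceous, Ordovician, Ediacaran, Stenian, Siderian; total span 2476.97 Myr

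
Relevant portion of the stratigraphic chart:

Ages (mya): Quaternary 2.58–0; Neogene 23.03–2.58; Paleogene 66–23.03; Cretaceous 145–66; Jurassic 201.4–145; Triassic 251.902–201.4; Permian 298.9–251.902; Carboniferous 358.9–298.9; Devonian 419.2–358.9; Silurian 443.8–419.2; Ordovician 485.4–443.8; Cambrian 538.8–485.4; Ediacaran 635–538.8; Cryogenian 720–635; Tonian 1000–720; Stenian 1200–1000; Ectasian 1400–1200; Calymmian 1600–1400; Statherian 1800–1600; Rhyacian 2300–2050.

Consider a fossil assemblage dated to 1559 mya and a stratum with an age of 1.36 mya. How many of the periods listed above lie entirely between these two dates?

16

1559 Ma sits inside the Calymmian (1600–1400) and 1.36 Ma inside the Quaternary (2.58–0); neither of those is wholly between the two dates.
The listed periods lying completely between them are Ectasian, Stenian, Tonian, Cryogenian, Ediacaran, Cambrian, Ordovician, Silurian, Devonian, Carboniferous, Permian, Triassic, Jurassic, Cretaceous, Paleogene, Neogene — 16 in all.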